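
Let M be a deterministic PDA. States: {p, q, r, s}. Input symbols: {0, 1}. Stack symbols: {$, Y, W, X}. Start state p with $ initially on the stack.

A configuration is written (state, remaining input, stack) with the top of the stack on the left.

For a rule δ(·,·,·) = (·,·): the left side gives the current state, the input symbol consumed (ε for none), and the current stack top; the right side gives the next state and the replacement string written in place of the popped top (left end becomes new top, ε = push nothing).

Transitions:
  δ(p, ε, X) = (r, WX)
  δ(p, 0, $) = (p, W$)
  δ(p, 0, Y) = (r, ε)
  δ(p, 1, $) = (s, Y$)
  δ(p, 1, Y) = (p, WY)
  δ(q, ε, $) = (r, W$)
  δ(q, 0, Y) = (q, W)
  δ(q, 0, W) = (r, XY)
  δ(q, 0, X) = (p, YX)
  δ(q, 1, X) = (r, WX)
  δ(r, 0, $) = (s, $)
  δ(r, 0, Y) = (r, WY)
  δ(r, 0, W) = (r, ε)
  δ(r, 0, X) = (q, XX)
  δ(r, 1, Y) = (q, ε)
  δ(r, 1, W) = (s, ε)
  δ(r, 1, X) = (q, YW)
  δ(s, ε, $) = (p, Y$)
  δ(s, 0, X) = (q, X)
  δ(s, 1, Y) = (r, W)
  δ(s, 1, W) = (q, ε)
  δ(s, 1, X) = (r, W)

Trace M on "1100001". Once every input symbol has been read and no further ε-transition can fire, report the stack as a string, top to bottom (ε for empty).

(p, 1100001, $)
  read 1, top $: go to s, push Y$ → (s, 100001, Y$)
  read 1, top Y: go to r, push W → (r, 00001, W$)
  read 0, top W: go to r, push ε → (r, 0001, $)
  read 0, top $: go to s, push $ → (s, 001, $)
  ε-move, top $: go to p, push Y$ → (p, 001, Y$)
  read 0, top Y: go to r, push ε → (r, 01, $)
  read 0, top $: go to s, push $ → (s, 1, $)
  ε-move, top $: go to p, push Y$ → (p, 1, Y$)
  read 1, top Y: go to p, push WY → (p, ε, WY$)
All input consumed in state p with stack WY$.

WY$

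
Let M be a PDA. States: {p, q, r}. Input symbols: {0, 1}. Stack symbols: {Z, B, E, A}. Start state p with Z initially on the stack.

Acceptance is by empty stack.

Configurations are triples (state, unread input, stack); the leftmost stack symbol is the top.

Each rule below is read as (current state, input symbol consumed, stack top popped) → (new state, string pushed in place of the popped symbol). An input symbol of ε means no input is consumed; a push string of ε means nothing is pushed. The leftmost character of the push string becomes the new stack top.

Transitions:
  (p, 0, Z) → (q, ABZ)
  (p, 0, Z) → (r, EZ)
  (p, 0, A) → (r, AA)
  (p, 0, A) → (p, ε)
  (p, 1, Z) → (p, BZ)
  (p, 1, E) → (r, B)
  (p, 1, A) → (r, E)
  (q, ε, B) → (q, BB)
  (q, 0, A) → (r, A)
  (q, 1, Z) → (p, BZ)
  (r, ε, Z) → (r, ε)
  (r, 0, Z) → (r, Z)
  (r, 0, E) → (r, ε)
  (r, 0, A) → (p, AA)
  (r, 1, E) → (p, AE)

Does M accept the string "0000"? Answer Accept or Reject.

One accepting computation: (p, 0000, Z) ⊢ (r, 000, EZ) ⊢ (r, 00, Z) ⊢ (r, 0, Z) ⊢ (r, ε, Z) ⊢ (r, ε, ε)
All input consumed and the stack is empty.

Accept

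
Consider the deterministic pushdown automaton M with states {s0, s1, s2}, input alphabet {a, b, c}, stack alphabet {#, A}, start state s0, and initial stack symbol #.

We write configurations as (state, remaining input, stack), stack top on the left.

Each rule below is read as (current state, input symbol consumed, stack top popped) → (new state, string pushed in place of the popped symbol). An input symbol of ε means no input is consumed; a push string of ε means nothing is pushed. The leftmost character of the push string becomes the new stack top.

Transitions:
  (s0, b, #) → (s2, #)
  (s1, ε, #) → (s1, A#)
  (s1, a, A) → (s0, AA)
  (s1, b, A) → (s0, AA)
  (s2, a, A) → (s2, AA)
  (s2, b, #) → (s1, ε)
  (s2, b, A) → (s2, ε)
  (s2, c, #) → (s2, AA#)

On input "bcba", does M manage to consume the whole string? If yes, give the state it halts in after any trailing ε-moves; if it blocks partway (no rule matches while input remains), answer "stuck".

s2

(s0, bcba, #) ⊢ (s2, cba, #) ⊢ (s2, ba, AA#) ⊢ (s2, a, A#) ⊢ (s2, ε, AA#)
All input consumed; M is in state s2.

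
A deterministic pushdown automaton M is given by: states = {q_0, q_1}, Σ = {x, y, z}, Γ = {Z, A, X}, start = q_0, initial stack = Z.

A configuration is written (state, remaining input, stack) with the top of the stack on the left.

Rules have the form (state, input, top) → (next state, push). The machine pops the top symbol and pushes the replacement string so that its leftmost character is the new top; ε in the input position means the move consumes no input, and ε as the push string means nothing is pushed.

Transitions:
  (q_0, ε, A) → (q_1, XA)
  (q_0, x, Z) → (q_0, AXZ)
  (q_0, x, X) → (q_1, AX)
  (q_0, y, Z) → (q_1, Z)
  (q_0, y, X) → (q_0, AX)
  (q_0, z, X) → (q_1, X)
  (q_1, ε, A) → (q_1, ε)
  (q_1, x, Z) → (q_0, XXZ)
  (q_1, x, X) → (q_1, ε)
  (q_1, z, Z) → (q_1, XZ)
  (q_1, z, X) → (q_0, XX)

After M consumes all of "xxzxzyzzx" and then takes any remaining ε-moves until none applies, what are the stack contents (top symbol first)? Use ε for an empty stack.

XAXXXZ

(q_0, xxzxzyzzx, Z) ⊢ (q_0, xzxzyzzx, AXZ) ⊢ (q_1, xzxzyzzx, XAXZ) ⊢ (q_1, zxzyzzx, AXZ) ⊢ (q_1, zxzyzzx, XZ) ⊢ (q_0, xzyzzx, XXZ) ⊢ (q_1, zyzzx, AXXZ) ⊢ (q_1, zyzzx, XXZ) ⊢ (q_0, yzzx, XXXZ) ⊢ (q_0, zzx, AXXXZ) ⊢ (q_1, zzx, XAXXXZ) ⊢ (q_0, zx, XXAXXXZ) ⊢ (q_1, x, XXAXXXZ) ⊢ (q_1, ε, XAXXXZ)
All input consumed in state q_1 with stack XAXXXZ.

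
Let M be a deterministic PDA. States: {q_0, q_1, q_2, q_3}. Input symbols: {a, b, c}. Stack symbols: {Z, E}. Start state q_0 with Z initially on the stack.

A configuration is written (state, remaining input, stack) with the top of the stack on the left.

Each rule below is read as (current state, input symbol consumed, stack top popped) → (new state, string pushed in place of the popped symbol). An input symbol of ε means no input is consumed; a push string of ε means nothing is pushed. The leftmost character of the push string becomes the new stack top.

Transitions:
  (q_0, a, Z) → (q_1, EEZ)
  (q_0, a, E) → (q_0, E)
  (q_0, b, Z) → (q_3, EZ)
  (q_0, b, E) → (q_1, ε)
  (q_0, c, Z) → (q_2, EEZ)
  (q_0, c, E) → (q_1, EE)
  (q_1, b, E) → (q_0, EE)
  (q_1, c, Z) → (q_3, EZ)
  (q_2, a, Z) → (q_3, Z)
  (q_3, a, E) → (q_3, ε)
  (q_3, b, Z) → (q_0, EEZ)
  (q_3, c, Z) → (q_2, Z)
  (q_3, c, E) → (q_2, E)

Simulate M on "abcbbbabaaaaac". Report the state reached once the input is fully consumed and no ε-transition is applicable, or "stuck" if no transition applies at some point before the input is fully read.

stuck

(q_0, abcbbbabaaaaac, Z)
  read a, top Z: go to q_1, push EEZ → (q_1, bcbbbabaaaaac, EEZ)
  read b, top E: go to q_0, push EE → (q_0, cbbbabaaaaac, EEEZ)
  read c, top E: go to q_1, push EE → (q_1, bbbabaaaaac, EEEEZ)
  read b, top E: go to q_0, push EE → (q_0, bbabaaaaac, EEEEEZ)
  read b, top E: go to q_1, push ε → (q_1, babaaaaac, EEEEZ)
  read b, top E: go to q_0, push EE → (q_0, abaaaaac, EEEEEZ)
  read a, top E: go to q_0, push E → (q_0, baaaaac, EEEEEZ)
  read b, top E: go to q_1, push ε → (q_1, aaaaac, EEEEZ)
No transition for (q_1, a, top E); M blocks with input aaaaac remaining.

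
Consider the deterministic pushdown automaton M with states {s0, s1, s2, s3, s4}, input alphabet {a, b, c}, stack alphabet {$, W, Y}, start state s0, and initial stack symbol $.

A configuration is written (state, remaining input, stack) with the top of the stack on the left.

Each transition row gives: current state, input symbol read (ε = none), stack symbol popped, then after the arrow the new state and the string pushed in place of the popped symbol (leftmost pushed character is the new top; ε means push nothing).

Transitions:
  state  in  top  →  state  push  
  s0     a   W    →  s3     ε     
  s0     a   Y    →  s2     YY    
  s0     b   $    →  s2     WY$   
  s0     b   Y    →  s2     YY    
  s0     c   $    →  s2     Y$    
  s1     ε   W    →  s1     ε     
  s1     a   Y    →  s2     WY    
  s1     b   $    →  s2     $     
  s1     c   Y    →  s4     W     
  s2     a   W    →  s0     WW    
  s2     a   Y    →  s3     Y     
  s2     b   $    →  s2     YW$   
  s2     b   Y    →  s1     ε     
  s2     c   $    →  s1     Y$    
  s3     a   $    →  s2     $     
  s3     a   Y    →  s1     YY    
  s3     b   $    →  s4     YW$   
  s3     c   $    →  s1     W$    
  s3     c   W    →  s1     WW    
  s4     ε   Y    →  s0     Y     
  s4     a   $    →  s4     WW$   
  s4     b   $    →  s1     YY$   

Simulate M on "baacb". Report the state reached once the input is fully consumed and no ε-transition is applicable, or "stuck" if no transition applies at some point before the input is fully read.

stuck

(s0, baacb, $)
  read b, top $: go to s2, push WY$ → (s2, aacb, WY$)
  read a, top W: go to s0, push WW → (s0, acb, WWY$)
  read a, top W: go to s3, push ε → (s3, cb, WY$)
  read c, top W: go to s1, push WW → (s1, b, WWY$)
  ε-move, top W: go to s1, push ε → (s1, b, WY$)
  ε-move, top W: go to s1, push ε → (s1, b, Y$)
No transition for (s1, b, top Y); M blocks with input b remaining.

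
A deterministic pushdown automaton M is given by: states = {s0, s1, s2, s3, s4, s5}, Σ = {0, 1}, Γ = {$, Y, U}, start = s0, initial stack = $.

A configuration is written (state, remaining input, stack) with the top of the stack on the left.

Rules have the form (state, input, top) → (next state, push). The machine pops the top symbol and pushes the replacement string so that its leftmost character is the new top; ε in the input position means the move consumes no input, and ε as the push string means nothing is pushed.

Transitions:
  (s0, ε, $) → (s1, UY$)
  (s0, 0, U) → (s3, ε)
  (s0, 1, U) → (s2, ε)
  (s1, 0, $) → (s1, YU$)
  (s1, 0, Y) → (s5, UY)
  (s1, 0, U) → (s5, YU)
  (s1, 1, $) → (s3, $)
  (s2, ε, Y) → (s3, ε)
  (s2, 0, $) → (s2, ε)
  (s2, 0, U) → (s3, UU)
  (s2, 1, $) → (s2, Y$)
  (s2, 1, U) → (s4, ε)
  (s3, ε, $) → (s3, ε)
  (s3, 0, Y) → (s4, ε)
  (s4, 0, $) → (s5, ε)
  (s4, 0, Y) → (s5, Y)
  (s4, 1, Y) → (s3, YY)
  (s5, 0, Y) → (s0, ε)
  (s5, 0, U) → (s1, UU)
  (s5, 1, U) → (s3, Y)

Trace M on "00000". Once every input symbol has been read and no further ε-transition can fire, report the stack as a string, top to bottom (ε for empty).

(s0, 00000, $)
  ε-move, top $: go to s1, push UY$ → (s1, 00000, UY$)
  read 0, top U: go to s5, push YU → (s5, 0000, YUY$)
  read 0, top Y: go to s0, push ε → (s0, 000, UY$)
  read 0, top U: go to s3, push ε → (s3, 00, Y$)
  read 0, top Y: go to s4, push ε → (s4, 0, $)
  read 0, top $: go to s5, push ε → (s5, ε, ε)
All input consumed in state s5 with stack ε.

ε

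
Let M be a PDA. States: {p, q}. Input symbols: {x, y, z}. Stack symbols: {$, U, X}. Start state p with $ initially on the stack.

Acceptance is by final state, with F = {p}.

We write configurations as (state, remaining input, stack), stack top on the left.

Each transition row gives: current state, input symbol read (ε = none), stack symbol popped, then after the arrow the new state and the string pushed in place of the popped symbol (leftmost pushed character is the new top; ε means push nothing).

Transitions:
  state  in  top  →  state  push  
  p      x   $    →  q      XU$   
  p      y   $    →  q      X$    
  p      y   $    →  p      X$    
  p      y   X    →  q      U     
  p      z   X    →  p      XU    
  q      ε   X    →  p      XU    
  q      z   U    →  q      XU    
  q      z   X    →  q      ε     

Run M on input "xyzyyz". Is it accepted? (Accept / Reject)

No computation consumes all input and reaches a final state.

Reject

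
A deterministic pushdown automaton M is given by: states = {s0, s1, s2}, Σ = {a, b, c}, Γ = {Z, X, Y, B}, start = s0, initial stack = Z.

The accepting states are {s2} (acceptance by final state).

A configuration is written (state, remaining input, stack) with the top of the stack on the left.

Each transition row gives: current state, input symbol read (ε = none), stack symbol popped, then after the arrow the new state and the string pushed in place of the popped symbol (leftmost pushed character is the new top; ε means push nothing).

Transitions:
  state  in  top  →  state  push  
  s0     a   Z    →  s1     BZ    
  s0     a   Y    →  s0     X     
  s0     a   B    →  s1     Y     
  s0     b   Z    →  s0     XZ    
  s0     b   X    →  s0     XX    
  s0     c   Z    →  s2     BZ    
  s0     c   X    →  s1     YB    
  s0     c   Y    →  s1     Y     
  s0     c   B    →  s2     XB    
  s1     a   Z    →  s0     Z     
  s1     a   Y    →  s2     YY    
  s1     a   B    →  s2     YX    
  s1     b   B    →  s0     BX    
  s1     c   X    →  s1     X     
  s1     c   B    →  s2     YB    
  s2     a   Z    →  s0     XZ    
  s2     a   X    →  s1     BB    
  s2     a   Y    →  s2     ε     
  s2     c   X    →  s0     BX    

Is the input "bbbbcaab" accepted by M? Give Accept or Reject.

(s0, bbbbcaab, Z) ⊢ (s0, bbbcaab, XZ) ⊢ (s0, bbcaab, XXZ) ⊢ (s0, bcaab, XXXZ) ⊢ (s0, caab, XXXXZ) ⊢ (s1, aab, YBXXXZ) ⊢ (s2, ab, YYBXXXZ) ⊢ (s2, b, YBXXXZ)
No transition applies at (s2, b, YBXXXZ); input not fully consumed.

Reject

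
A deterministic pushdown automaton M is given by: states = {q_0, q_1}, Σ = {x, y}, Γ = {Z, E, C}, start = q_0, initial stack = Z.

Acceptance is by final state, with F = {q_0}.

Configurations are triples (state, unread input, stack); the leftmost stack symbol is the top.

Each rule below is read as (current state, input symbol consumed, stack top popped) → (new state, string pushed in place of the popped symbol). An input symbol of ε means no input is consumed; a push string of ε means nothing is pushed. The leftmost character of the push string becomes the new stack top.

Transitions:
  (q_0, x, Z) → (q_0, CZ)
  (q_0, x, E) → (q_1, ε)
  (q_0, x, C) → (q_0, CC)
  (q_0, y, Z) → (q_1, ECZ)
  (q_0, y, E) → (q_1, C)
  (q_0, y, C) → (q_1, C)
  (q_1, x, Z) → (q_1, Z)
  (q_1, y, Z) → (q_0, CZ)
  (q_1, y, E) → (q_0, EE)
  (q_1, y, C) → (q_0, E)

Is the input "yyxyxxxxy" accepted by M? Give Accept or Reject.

(q_0, yyxyxxxxy, Z)
  read y, top Z: go to q_1, push ECZ → (q_1, yxyxxxxy, ECZ)
  read y, top E: go to q_0, push EE → (q_0, xyxxxxy, EECZ)
  read x, top E: go to q_1, push ε → (q_1, yxxxxy, ECZ)
  read y, top E: go to q_0, push EE → (q_0, xxxxy, EECZ)
  read x, top E: go to q_1, push ε → (q_1, xxxy, ECZ)
No transition applies at (q_1, xxxy, ECZ); input not fully consumed.

Reject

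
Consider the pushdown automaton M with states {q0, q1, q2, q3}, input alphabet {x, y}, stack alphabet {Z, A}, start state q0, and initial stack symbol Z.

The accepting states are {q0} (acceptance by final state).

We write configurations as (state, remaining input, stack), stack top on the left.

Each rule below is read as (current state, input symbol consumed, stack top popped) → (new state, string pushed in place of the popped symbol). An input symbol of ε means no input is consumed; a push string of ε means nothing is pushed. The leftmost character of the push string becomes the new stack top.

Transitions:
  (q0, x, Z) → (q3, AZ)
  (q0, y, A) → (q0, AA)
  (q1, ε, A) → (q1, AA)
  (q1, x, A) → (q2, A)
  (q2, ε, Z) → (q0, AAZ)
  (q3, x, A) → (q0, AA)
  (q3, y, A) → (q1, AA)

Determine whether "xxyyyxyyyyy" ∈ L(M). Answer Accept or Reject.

Reject

No computation consumes all input and reaches a final state.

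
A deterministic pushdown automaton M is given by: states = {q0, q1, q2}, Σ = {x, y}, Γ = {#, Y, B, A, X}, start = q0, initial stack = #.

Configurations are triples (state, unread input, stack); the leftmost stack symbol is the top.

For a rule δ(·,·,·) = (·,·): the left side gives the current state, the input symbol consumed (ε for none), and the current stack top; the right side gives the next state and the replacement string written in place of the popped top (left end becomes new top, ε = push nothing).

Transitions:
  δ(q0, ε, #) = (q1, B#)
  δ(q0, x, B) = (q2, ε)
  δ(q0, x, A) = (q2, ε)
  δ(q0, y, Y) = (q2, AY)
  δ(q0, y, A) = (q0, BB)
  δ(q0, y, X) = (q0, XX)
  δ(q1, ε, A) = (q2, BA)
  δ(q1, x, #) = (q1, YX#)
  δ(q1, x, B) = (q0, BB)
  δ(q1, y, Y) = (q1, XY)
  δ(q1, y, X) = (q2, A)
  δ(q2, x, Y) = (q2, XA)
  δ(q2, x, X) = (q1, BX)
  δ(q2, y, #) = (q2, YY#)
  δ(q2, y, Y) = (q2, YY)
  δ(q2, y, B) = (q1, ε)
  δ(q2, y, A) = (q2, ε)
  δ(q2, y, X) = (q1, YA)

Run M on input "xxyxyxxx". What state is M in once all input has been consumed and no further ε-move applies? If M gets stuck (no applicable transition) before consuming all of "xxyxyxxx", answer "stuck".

(q0, xxyxyxxx, #) ⊢ (q1, xxyxyxxx, B#) ⊢ (q0, xyxyxxx, BB#) ⊢ (q2, yxyxxx, B#) ⊢ (q1, xyxxx, #) ⊢ (q1, yxxx, YX#) ⊢ (q1, xxx, XYX#)
No transition for (q1, x, top X); M blocks with input xxx remaining.

stuck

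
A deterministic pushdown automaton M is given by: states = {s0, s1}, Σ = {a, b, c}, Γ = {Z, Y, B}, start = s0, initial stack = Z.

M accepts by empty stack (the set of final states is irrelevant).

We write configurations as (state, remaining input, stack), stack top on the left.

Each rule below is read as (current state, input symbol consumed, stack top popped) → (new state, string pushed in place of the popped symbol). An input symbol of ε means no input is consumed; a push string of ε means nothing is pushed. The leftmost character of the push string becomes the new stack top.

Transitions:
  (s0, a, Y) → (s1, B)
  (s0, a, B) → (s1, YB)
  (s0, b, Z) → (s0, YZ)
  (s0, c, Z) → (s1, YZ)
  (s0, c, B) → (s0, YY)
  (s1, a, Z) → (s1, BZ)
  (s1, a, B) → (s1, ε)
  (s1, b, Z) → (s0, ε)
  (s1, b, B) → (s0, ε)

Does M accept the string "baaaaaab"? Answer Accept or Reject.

Accept

(s0, baaaaaab, Z)
  read b, top Z: go to s0, push YZ → (s0, aaaaaab, YZ)
  read a, top Y: go to s1, push B → (s1, aaaaab, BZ)
  read a, top B: go to s1, push ε → (s1, aaaab, Z)
  read a, top Z: go to s1, push BZ → (s1, aaab, BZ)
  read a, top B: go to s1, push ε → (s1, aab, Z)
  read a, top Z: go to s1, push BZ → (s1, ab, BZ)
  read a, top B: go to s1, push ε → (s1, b, Z)
  read b, top Z: go to s0, push ε → (s0, ε, ε)
All input consumed and the stack is empty.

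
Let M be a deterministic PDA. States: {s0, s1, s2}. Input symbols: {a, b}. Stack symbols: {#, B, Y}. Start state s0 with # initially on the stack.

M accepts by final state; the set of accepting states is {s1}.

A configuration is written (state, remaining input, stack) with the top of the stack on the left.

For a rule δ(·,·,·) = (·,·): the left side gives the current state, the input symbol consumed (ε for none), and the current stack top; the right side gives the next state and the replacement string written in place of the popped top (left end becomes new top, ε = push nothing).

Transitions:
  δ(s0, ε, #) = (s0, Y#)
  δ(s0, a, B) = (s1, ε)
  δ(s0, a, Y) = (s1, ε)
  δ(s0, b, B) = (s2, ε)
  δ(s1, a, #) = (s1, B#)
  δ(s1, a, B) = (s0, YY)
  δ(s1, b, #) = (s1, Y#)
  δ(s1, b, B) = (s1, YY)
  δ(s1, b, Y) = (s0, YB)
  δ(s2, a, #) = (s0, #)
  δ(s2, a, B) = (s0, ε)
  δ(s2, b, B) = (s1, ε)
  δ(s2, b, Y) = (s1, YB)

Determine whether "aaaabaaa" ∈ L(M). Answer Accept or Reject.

(s0, aaaabaaa, #)
  ε-move, top #: go to s0, push Y# → (s0, aaaabaaa, Y#)
  read a, top Y: go to s1, push ε → (s1, aaabaaa, #)
  read a, top #: go to s1, push B# → (s1, aabaaa, B#)
  read a, top B: go to s0, push YY → (s0, abaaa, YY#)
  read a, top Y: go to s1, push ε → (s1, baaa, Y#)
  read b, top Y: go to s0, push YB → (s0, aaa, YB#)
  read a, top Y: go to s1, push ε → (s1, aa, B#)
  read a, top B: go to s0, push YY → (s0, a, YY#)
  read a, top Y: go to s1, push ε → (s1, ε, Y#)
All input consumed; state s1 ∈ F.

Accept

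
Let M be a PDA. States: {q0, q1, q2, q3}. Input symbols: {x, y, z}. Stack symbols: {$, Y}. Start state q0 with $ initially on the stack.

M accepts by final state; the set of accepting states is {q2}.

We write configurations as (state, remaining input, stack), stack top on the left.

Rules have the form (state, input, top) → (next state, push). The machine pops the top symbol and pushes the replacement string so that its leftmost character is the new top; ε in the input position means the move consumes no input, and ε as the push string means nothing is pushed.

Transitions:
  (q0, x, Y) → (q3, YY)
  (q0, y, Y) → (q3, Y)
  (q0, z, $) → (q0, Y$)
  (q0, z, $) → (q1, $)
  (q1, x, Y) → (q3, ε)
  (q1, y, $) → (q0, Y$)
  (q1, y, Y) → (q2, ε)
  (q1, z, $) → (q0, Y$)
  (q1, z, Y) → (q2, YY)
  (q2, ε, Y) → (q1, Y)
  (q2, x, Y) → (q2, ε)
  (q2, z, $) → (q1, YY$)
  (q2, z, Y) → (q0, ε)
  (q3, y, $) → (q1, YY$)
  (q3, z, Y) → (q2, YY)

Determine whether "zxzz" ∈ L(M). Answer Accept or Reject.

Accept

One accepting computation: (q0, zxzz, $) ⊢ (q0, xzz, Y$) ⊢ (q3, zz, YY$) ⊢ (q2, z, YYY$) ⊢ (q1, z, YYY$) ⊢ (q2, ε, YYYY$)
All input consumed and state q2 ∈ F.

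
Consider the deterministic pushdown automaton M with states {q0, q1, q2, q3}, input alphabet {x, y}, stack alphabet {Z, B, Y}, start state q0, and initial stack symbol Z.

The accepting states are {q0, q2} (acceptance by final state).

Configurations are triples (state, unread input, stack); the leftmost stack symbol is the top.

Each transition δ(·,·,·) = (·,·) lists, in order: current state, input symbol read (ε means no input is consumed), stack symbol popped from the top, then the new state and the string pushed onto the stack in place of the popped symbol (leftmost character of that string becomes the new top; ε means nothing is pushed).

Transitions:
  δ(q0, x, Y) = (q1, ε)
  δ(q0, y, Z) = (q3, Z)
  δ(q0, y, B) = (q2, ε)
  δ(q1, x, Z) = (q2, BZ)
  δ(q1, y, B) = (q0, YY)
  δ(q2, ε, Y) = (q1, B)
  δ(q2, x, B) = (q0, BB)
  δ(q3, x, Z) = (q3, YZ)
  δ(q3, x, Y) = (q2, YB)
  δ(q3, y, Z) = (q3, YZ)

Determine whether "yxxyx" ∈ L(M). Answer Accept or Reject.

(q0, yxxyx, Z)
  read y, top Z: go to q3, push Z → (q3, xxyx, Z)
  read x, top Z: go to q3, push YZ → (q3, xyx, YZ)
  read x, top Y: go to q2, push YB → (q2, yx, YBZ)
  ε-move, top Y: go to q1, push B → (q1, yx, BBZ)
  read y, top B: go to q0, push YY → (q0, x, YYBZ)
  read x, top Y: go to q1, push ε → (q1, ε, YBZ)
All input consumed; state q1 ∉ F and no further ε-move applies.

Reject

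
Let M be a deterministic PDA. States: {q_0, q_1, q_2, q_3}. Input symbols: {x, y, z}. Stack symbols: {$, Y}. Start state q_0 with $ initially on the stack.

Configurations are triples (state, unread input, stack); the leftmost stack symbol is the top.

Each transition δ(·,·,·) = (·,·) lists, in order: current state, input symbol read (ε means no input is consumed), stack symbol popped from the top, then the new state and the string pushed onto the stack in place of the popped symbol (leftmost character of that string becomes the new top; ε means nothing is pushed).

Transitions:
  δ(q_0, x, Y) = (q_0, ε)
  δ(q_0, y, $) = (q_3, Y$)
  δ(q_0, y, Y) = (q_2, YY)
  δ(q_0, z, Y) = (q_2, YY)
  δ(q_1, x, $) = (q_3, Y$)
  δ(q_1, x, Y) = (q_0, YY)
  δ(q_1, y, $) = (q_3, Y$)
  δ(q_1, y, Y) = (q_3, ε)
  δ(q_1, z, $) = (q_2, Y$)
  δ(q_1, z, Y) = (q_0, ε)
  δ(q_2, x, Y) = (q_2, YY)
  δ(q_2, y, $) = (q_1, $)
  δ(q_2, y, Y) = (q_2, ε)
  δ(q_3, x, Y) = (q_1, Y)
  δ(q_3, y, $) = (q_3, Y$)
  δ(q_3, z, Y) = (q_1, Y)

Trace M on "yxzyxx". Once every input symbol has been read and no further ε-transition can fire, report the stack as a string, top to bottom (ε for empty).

(q_0, yxzyxx, $)
  read y, top $: go to q_3, push Y$ → (q_3, xzyxx, Y$)
  read x, top Y: go to q_1, push Y → (q_1, zyxx, Y$)
  read z, top Y: go to q_0, push ε → (q_0, yxx, $)
  read y, top $: go to q_3, push Y$ → (q_3, xx, Y$)
  read x, top Y: go to q_1, push Y → (q_1, x, Y$)
  read x, top Y: go to q_0, push YY → (q_0, ε, YY$)
All input consumed in state q_0 with stack YY$.

YY$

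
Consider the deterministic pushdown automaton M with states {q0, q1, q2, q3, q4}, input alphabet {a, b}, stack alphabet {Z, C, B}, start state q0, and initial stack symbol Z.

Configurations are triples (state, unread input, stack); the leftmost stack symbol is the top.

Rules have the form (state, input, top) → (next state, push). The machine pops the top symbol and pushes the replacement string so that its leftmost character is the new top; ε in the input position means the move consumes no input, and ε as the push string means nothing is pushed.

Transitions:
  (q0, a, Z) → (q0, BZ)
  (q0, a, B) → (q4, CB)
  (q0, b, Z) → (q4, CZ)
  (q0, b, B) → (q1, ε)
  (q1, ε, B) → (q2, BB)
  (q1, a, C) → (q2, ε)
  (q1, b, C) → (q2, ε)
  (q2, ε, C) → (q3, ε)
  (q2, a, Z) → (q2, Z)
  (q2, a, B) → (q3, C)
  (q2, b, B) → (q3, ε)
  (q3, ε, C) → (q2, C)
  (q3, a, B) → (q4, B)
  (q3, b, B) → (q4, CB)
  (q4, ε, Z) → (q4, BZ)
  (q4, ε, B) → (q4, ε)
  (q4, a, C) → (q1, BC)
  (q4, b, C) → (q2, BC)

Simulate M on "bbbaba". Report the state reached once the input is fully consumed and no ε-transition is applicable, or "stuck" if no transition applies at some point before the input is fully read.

stuck

(q0, bbbaba, Z)
  read b, top Z: go to q4, push CZ → (q4, bbaba, CZ)
  read b, top C: go to q2, push BC → (q2, baba, BCZ)
  read b, top B: go to q3, push ε → (q3, aba, CZ)
  ε-move, top C: go to q2, push C → (q2, aba, CZ)
  ε-move, top C: go to q3, push ε → (q3, aba, Z)
No transition for (q3, a, top Z); M blocks with input aba remaining.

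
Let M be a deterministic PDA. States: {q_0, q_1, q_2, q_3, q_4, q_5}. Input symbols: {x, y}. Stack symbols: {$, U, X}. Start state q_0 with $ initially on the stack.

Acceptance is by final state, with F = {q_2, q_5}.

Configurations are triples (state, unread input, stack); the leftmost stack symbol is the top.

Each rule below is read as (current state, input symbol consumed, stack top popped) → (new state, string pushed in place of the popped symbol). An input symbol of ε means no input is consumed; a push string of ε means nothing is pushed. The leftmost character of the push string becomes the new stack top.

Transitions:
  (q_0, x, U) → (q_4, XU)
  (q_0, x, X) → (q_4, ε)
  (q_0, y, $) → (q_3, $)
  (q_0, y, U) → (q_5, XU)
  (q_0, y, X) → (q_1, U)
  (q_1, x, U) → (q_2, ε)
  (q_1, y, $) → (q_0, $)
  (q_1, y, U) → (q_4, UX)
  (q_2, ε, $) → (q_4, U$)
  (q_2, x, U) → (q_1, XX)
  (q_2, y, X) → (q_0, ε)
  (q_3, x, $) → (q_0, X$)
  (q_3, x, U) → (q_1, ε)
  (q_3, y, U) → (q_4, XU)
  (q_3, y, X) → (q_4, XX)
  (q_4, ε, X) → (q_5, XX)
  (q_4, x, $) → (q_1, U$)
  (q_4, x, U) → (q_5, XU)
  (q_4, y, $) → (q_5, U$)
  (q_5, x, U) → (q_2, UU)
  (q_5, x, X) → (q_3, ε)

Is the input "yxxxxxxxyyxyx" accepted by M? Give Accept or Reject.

(q_0, yxxxxxxxyyxyx, $)
  read y, top $: go to q_3, push $ → (q_3, xxxxxxxyyxyx, $)
  read x, top $: go to q_0, push X$ → (q_0, xxxxxxyyxyx, X$)
  read x, top X: go to q_4, push ε → (q_4, xxxxxyyxyx, $)
  read x, top $: go to q_1, push U$ → (q_1, xxxxyyxyx, U$)
  read x, top U: go to q_2, push ε → (q_2, xxxyyxyx, $)
  ε-move, top $: go to q_4, push U$ → (q_4, xxxyyxyx, U$)
  read x, top U: go to q_5, push XU → (q_5, xxyyxyx, XU$)
  read x, top X: go to q_3, push ε → (q_3, xyyxyx, U$)
  read x, top U: go to q_1, push ε → (q_1, yyxyx, $)
  read y, top $: go to q_0, push $ → (q_0, yxyx, $)
  read y, top $: go to q_3, push $ → (q_3, xyx, $)
  read x, top $: go to q_0, push X$ → (q_0, yx, X$)
  read y, top X: go to q_1, push U → (q_1, x, U$)
  read x, top U: go to q_2, push ε → (q_2, ε, $)
All input consumed; state q_2 ∈ F.

Accept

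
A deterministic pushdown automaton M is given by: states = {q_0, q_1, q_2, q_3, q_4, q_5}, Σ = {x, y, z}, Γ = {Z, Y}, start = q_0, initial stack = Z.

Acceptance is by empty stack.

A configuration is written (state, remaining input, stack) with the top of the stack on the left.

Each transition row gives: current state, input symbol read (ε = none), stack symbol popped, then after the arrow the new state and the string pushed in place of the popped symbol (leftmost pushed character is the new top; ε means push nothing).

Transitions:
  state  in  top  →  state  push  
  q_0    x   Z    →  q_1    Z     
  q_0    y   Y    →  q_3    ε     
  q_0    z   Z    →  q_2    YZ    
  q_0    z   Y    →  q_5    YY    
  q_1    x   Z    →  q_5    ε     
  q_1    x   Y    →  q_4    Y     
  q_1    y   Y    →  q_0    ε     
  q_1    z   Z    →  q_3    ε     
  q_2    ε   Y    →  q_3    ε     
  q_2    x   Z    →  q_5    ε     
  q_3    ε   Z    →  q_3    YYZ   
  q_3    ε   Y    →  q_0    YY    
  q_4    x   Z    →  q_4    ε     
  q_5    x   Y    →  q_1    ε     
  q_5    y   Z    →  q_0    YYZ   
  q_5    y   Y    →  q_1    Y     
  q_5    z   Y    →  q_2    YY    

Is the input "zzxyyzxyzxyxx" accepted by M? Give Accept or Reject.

Accept

(q_0, zzxyyzxyzxyxx, Z)
  read z, top Z: go to q_2, push YZ → (q_2, zxyyzxyzxyxx, YZ)
  ε-move, top Y: go to q_3, push ε → (q_3, zxyyzxyzxyxx, Z)
  ε-move, top Z: go to q_3, push YYZ → (q_3, zxyyzxyzxyxx, YYZ)
  ε-move, top Y: go to q_0, push YY → (q_0, zxyyzxyzxyxx, YYYZ)
  read z, top Y: go to q_5, push YY → (q_5, xyyzxyzxyxx, YYYYZ)
  read x, top Y: go to q_1, push ε → (q_1, yyzxyzxyxx, YYYZ)
  read y, top Y: go to q_0, push ε → (q_0, yzxyzxyxx, YYZ)
  read y, top Y: go to q_3, push ε → (q_3, zxyzxyxx, YZ)
  ε-move, top Y: go to q_0, push YY → (q_0, zxyzxyxx, YYZ)
  read z, top Y: go to q_5, push YY → (q_5, xyzxyxx, YYYZ)
  read x, top Y: go to q_1, push ε → (q_1, yzxyxx, YYZ)
  read y, top Y: go to q_0, push ε → (q_0, zxyxx, YZ)
  read z, top Y: go to q_5, push YY → (q_5, xyxx, YYZ)
  read x, top Y: go to q_1, push ε → (q_1, yxx, YZ)
  read y, top Y: go to q_0, push ε → (q_0, xx, Z)
  read x, top Z: go to q_1, push Z → (q_1, x, Z)
  read x, top Z: go to q_5, push ε → (q_5, ε, ε)
All input consumed and the stack is empty.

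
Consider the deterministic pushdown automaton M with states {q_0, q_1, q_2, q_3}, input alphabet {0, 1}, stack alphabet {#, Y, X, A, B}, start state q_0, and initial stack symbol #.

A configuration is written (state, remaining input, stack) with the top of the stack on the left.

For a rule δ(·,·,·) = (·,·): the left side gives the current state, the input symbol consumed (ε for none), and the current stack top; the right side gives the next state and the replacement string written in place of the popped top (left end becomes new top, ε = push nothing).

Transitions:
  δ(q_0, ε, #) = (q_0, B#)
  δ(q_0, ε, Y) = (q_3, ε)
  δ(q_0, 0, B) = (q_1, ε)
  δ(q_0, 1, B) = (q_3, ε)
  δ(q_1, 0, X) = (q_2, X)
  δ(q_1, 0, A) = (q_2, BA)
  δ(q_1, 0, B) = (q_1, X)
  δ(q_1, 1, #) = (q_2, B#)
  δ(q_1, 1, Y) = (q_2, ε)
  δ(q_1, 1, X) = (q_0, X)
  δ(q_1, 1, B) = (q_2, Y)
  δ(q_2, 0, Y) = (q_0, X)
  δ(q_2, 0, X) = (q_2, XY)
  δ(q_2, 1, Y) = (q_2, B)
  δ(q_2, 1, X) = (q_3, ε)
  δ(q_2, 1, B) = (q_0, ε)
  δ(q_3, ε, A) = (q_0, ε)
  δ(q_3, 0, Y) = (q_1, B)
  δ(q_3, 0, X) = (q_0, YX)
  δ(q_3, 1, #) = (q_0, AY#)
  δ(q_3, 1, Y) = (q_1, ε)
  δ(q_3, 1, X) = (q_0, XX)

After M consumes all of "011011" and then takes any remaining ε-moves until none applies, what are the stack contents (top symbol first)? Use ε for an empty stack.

B#

(q_0, 011011, #)
  ε-move, top #: go to q_0, push B# → (q_0, 011011, B#)
  read 0, top B: go to q_1, push ε → (q_1, 11011, #)
  read 1, top #: go to q_2, push B# → (q_2, 1011, B#)
  read 1, top B: go to q_0, push ε → (q_0, 011, #)
  ε-move, top #: go to q_0, push B# → (q_0, 011, B#)
  read 0, top B: go to q_1, push ε → (q_1, 11, #)
  read 1, top #: go to q_2, push B# → (q_2, 1, B#)
  read 1, top B: go to q_0, push ε → (q_0, ε, #)
  ε-move, top #: go to q_0, push B# → (q_0, ε, B#)
All input consumed in state q_0 with stack B#.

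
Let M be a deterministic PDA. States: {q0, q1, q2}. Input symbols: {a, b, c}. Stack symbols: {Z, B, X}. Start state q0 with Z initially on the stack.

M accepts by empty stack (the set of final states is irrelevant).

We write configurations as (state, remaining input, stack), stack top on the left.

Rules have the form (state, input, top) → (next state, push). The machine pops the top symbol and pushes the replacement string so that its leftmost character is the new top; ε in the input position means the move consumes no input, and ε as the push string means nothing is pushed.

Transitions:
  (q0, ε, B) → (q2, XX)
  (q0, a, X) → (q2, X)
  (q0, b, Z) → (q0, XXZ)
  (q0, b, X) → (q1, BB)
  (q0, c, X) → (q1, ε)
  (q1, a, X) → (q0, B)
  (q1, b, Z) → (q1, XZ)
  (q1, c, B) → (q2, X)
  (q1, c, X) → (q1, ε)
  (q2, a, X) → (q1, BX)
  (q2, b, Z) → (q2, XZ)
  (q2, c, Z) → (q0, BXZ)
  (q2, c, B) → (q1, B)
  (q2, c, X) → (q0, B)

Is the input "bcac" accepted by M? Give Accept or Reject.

Reject

(q0, bcac, Z)
  read b, top Z: go to q0, push XXZ → (q0, cac, XXZ)
  read c, top X: go to q1, push ε → (q1, ac, XZ)
  read a, top X: go to q0, push B → (q0, c, BZ)
  ε-move, top B: go to q2, push XX → (q2, c, XXZ)
  read c, top X: go to q0, push B → (q0, ε, BXZ)
  ε-move, top B: go to q2, push XX → (q2, ε, XXXZ)
All input consumed; stack is XXXZ, not empty, and no further ε-move applies.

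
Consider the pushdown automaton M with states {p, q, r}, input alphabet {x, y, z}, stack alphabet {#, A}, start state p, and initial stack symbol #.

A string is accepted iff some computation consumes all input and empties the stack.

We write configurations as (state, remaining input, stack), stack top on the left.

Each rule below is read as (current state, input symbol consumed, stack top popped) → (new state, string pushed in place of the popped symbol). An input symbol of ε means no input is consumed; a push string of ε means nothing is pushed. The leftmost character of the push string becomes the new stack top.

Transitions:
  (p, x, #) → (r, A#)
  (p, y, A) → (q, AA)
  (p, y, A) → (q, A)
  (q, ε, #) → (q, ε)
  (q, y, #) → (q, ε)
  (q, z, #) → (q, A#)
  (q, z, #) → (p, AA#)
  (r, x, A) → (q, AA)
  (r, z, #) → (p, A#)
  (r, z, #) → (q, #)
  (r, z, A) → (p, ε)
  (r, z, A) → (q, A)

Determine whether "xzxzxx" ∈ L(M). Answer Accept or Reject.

Reject

No computation consumes all input and empties the stack.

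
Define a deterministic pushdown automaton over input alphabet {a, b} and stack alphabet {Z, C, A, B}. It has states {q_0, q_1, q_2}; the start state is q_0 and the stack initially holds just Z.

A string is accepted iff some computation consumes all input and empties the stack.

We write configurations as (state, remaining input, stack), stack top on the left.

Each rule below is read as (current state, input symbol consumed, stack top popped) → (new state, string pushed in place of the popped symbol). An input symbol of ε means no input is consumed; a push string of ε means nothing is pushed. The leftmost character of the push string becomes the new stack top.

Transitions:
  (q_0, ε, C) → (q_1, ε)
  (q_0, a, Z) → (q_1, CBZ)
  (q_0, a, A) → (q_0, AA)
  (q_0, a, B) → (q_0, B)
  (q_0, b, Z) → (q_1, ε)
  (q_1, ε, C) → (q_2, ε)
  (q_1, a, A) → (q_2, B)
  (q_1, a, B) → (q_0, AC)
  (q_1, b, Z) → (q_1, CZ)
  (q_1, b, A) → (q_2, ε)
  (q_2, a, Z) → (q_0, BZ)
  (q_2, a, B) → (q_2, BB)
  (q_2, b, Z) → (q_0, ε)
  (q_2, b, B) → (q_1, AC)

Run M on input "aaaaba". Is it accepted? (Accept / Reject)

Reject

(q_0, aaaaba, Z)
  read a, top Z: go to q_1, push CBZ → (q_1, aaaba, CBZ)
  ε-move, top C: go to q_2, push ε → (q_2, aaaba, BZ)
  read a, top B: go to q_2, push BB → (q_2, aaba, BBZ)
  read a, top B: go to q_2, push BB → (q_2, aba, BBBZ)
  read a, top B: go to q_2, push BB → (q_2, ba, BBBBZ)
  read b, top B: go to q_1, push AC → (q_1, a, ACBBBZ)
  read a, top A: go to q_2, push B → (q_2, ε, BCBBBZ)
All input consumed; stack is BCBBBZ, not empty, and no further ε-move applies.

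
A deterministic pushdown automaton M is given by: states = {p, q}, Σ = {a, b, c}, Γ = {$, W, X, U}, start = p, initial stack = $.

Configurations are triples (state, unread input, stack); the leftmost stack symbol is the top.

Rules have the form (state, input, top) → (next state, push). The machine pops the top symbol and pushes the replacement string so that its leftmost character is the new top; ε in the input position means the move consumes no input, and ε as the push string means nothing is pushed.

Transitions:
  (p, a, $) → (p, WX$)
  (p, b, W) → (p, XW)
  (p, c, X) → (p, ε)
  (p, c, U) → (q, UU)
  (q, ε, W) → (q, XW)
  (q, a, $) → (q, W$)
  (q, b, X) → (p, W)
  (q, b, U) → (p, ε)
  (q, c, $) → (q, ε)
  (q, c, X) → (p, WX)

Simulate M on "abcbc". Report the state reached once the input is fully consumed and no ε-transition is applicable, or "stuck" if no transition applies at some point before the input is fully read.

p

(p, abcbc, $)
  read a, top $: go to p, push WX$ → (p, bcbc, WX$)
  read b, top W: go to p, push XW → (p, cbc, XWX$)
  read c, top X: go to p, push ε → (p, bc, WX$)
  read b, top W: go to p, push XW → (p, c, XWX$)
  read c, top X: go to p, push ε → (p, ε, WX$)
All input consumed; M is in state p.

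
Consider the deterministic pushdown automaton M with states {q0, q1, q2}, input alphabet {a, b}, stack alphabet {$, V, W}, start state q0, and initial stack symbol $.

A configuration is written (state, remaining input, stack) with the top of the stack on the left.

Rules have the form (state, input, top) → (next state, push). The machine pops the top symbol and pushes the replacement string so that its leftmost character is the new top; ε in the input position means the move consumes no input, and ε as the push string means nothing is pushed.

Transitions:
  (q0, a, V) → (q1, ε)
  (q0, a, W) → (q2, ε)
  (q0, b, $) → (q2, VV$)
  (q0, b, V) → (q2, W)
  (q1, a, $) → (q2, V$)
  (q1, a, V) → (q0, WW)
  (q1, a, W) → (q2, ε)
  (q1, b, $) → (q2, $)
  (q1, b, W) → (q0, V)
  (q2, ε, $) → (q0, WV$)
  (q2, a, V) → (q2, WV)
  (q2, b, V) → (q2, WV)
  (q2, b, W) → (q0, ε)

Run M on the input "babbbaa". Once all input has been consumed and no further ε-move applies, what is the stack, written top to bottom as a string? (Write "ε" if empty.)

V$

(q0, babbbaa, $)
  read b, top $: go to q2, push VV$ → (q2, abbbaa, VV$)
  read a, top V: go to q2, push WV → (q2, bbbaa, WVV$)
  read b, top W: go to q0, push ε → (q0, bbaa, VV$)
  read b, top V: go to q2, push W → (q2, baa, WV$)
  read b, top W: go to q0, push ε → (q0, aa, V$)
  read a, top V: go to q1, push ε → (q1, a, $)
  read a, top $: go to q2, push V$ → (q2, ε, V$)
All input consumed in state q2 with stack V$.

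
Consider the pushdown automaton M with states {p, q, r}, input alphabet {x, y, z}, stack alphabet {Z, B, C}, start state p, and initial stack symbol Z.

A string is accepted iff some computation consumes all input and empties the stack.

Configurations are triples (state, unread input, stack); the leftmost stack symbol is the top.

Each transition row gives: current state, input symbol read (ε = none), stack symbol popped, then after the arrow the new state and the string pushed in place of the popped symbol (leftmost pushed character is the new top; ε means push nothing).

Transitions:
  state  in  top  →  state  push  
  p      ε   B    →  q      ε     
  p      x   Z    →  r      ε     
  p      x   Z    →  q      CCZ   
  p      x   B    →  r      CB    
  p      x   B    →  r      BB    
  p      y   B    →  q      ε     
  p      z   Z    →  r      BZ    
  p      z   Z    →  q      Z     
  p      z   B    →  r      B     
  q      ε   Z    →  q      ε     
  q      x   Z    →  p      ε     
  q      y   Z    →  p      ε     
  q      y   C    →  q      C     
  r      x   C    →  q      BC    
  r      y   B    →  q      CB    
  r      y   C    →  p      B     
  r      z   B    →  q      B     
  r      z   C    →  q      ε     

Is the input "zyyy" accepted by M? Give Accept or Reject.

No computation consumes all input and empties the stack.

Reject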